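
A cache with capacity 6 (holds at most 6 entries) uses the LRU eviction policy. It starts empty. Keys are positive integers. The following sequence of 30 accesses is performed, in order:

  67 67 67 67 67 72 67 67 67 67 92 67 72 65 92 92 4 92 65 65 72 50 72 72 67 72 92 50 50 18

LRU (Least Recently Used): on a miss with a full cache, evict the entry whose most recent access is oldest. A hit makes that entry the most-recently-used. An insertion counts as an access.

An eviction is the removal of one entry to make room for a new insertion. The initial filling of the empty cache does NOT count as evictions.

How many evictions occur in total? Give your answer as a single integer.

LRU simulation (capacity=6):
  1. access 67: MISS. Cache (LRU->MRU): [67]
  2. access 67: HIT. Cache (LRU->MRU): [67]
  3. access 67: HIT. Cache (LRU->MRU): [67]
  4. access 67: HIT. Cache (LRU->MRU): [67]
  5. access 67: HIT. Cache (LRU->MRU): [67]
  6. access 72: MISS. Cache (LRU->MRU): [67 72]
  7. access 67: HIT. Cache (LRU->MRU): [72 67]
  8. access 67: HIT. Cache (LRU->MRU): [72 67]
  9. access 67: HIT. Cache (LRU->MRU): [72 67]
  10. access 67: HIT. Cache (LRU->MRU): [72 67]
  11. access 92: MISS. Cache (LRU->MRU): [72 67 92]
  12. access 67: HIT. Cache (LRU->MRU): [72 92 67]
  13. access 72: HIT. Cache (LRU->MRU): [92 67 72]
  14. access 65: MISS. Cache (LRU->MRU): [92 67 72 65]
  15. access 92: HIT. Cache (LRU->MRU): [67 72 65 92]
  16. access 92: HIT. Cache (LRU->MRU): [67 72 65 92]
  17. access 4: MISS. Cache (LRU->MRU): [67 72 65 92 4]
  18. access 92: HIT. Cache (LRU->MRU): [67 72 65 4 92]
  19. access 65: HIT. Cache (LRU->MRU): [67 72 4 92 65]
  20. access 65: HIT. Cache (LRU->MRU): [67 72 4 92 65]
  21. access 72: HIT. Cache (LRU->MRU): [67 4 92 65 72]
  22. access 50: MISS. Cache (LRU->MRU): [67 4 92 65 72 50]
  23. access 72: HIT. Cache (LRU->MRU): [67 4 92 65 50 72]
  24. access 72: HIT. Cache (LRU->MRU): [67 4 92 65 50 72]
  25. access 67: HIT. Cache (LRU->MRU): [4 92 65 50 72 67]
  26. access 72: HIT. Cache (LRU->MRU): [4 92 65 50 67 72]
  27. access 92: HIT. Cache (LRU->MRU): [4 65 50 67 72 92]
  28. access 50: HIT. Cache (LRU->MRU): [4 65 67 72 92 50]
  29. access 50: HIT. Cache (LRU->MRU): [4 65 67 72 92 50]
  30. access 18: MISS, evict 4. Cache (LRU->MRU): [65 67 72 92 50 18]
Total: 23 hits, 7 misses, 1 evictions

Answer: 1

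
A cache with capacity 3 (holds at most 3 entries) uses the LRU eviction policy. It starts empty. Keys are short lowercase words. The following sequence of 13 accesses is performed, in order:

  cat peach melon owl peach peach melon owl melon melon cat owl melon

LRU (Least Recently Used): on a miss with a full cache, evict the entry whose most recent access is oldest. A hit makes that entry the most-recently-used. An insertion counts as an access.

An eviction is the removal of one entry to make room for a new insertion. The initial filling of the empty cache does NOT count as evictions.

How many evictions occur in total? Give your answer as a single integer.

LRU simulation (capacity=3):
  1. access cat: MISS. Cache (LRU->MRU): [cat]
  2. access peach: MISS. Cache (LRU->MRU): [cat peach]
  3. access melon: MISS. Cache (LRU->MRU): [cat peach melon]
  4. access owl: MISS, evict cat. Cache (LRU->MRU): [peach melon owl]
  5. access peach: HIT. Cache (LRU->MRU): [melon owl peach]
  6. access peach: HIT. Cache (LRU->MRU): [melon owl peach]
  7. access melon: HIT. Cache (LRU->MRU): [owl peach melon]
  8. access owl: HIT. Cache (LRU->MRU): [peach melon owl]
  9. access melon: HIT. Cache (LRU->MRU): [peach owl melon]
  10. access melon: HIT. Cache (LRU->MRU): [peach owl melon]
  11. access cat: MISS, evict peach. Cache (LRU->MRU): [owl melon cat]
  12. access owl: HIT. Cache (LRU->MRU): [melon cat owl]
  13. access melon: HIT. Cache (LRU->MRU): [cat owl melon]
Total: 8 hits, 5 misses, 2 evictions

Answer: 2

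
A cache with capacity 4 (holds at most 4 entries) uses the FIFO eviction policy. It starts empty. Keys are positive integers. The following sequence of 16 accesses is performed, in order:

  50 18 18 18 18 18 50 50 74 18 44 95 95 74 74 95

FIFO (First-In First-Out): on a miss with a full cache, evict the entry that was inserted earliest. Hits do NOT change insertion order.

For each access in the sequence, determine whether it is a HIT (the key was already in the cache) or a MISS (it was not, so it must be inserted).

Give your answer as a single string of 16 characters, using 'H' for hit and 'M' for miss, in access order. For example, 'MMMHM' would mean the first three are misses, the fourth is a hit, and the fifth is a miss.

FIFO simulation (capacity=4):
  1. access 50: MISS. Cache (old->new): [50]
  2. access 18: MISS. Cache (old->new): [50 18]
  3. access 18: HIT. Cache (old->new): [50 18]
  4. access 18: HIT. Cache (old->new): [50 18]
  5. access 18: HIT. Cache (old->new): [50 18]
  6. access 18: HIT. Cache (old->new): [50 18]
  7. access 50: HIT. Cache (old->new): [50 18]
  8. access 50: HIT. Cache (old->new): [50 18]
  9. access 74: MISS. Cache (old->new): [50 18 74]
  10. access 18: HIT. Cache (old->new): [50 18 74]
  11. access 44: MISS. Cache (old->new): [50 18 74 44]
  12. access 95: MISS, evict 50. Cache (old->new): [18 74 44 95]
  13. access 95: HIT. Cache (old->new): [18 74 44 95]
  14. access 74: HIT. Cache (old->new): [18 74 44 95]
  15. access 74: HIT. Cache (old->new): [18 74 44 95]
  16. access 95: HIT. Cache (old->new): [18 74 44 95]
Total: 11 hits, 5 misses, 1 evictions

Answer: MMHHHHHHMHMMHHHH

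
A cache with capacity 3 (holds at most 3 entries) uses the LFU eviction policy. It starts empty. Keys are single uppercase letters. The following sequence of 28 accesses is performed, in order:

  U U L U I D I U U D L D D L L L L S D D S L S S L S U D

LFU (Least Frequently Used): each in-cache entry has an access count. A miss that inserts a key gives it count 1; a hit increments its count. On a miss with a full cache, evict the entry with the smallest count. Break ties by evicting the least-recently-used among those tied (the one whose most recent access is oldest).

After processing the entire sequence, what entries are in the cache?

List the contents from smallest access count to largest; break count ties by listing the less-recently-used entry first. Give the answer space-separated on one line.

Answer: D U L

Derivation:
LFU simulation (capacity=3):
  1. access U: MISS. Cache: [U(c=1)]
  2. access U: HIT, count now 2. Cache: [U(c=2)]
  3. access L: MISS. Cache: [L(c=1) U(c=2)]
  4. access U: HIT, count now 3. Cache: [L(c=1) U(c=3)]
  5. access I: MISS. Cache: [L(c=1) I(c=1) U(c=3)]
  6. access D: MISS, evict L(c=1). Cache: [I(c=1) D(c=1) U(c=3)]
  7. access I: HIT, count now 2. Cache: [D(c=1) I(c=2) U(c=3)]
  8. access U: HIT, count now 4. Cache: [D(c=1) I(c=2) U(c=4)]
  9. access U: HIT, count now 5. Cache: [D(c=1) I(c=2) U(c=5)]
  10. access D: HIT, count now 2. Cache: [I(c=2) D(c=2) U(c=5)]
  11. access L: MISS, evict I(c=2). Cache: [L(c=1) D(c=2) U(c=5)]
  12. access D: HIT, count now 3. Cache: [L(c=1) D(c=3) U(c=5)]
  13. access D: HIT, count now 4. Cache: [L(c=1) D(c=4) U(c=5)]
  14. access L: HIT, count now 2. Cache: [L(c=2) D(c=4) U(c=5)]
  15. access L: HIT, count now 3. Cache: [L(c=3) D(c=4) U(c=5)]
  16. access L: HIT, count now 4. Cache: [D(c=4) L(c=4) U(c=5)]
  17. access L: HIT, count now 5. Cache: [D(c=4) U(c=5) L(c=5)]
  18. access S: MISS, evict D(c=4). Cache: [S(c=1) U(c=5) L(c=5)]
  19. access D: MISS, evict S(c=1). Cache: [D(c=1) U(c=5) L(c=5)]
  20. access D: HIT, count now 2. Cache: [D(c=2) U(c=5) L(c=5)]
  21. access S: MISS, evict D(c=2). Cache: [S(c=1) U(c=5) L(c=5)]
  22. access L: HIT, count now 6. Cache: [S(c=1) U(c=5) L(c=6)]
  23. access S: HIT, count now 2. Cache: [S(c=2) U(c=5) L(c=6)]
  24. access S: HIT, count now 3. Cache: [S(c=3) U(c=5) L(c=6)]
  25. access L: HIT, count now 7. Cache: [S(c=3) U(c=5) L(c=7)]
  26. access S: HIT, count now 4. Cache: [S(c=4) U(c=5) L(c=7)]
  27. access U: HIT, count now 6. Cache: [S(c=4) U(c=6) L(c=7)]
  28. access D: MISS, evict S(c=4). Cache: [D(c=1) U(c=6) L(c=7)]
Total: 19 hits, 9 misses, 6 evictions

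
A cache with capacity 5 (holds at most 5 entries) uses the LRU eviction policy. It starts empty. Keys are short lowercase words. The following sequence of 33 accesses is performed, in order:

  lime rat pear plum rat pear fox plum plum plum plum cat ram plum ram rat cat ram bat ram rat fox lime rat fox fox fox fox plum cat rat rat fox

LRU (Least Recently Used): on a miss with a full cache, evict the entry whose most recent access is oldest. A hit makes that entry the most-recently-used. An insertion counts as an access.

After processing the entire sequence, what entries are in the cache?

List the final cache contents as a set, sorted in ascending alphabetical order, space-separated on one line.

LRU simulation (capacity=5):
  1. access lime: MISS. Cache (LRU->MRU): [lime]
  2. access rat: MISS. Cache (LRU->MRU): [lime rat]
  3. access pear: MISS. Cache (LRU->MRU): [lime rat pear]
  4. access plum: MISS. Cache (LRU->MRU): [lime rat pear plum]
  5. access rat: HIT. Cache (LRU->MRU): [lime pear plum rat]
  6. access pear: HIT. Cache (LRU->MRU): [lime plum rat pear]
  7. access fox: MISS. Cache (LRU->MRU): [lime plum rat pear fox]
  8. access plum: HIT. Cache (LRU->MRU): [lime rat pear fox plum]
  9. access plum: HIT. Cache (LRU->MRU): [lime rat pear fox plum]
  10. access plum: HIT. Cache (LRU->MRU): [lime rat pear fox plum]
  11. access plum: HIT. Cache (LRU->MRU): [lime rat pear fox plum]
  12. access cat: MISS, evict lime. Cache (LRU->MRU): [rat pear fox plum cat]
  13. access ram: MISS, evict rat. Cache (LRU->MRU): [pear fox plum cat ram]
  14. access plum: HIT. Cache (LRU->MRU): [pear fox cat ram plum]
  15. access ram: HIT. Cache (LRU->MRU): [pear fox cat plum ram]
  16. access rat: MISS, evict pear. Cache (LRU->MRU): [fox cat plum ram rat]
  17. access cat: HIT. Cache (LRU->MRU): [fox plum ram rat cat]
  18. access ram: HIT. Cache (LRU->MRU): [fox plum rat cat ram]
  19. access bat: MISS, evict fox. Cache (LRU->MRU): [plum rat cat ram bat]
  20. access ram: HIT. Cache (LRU->MRU): [plum rat cat bat ram]
  21. access rat: HIT. Cache (LRU->MRU): [plum cat bat ram rat]
  22. access fox: MISS, evict plum. Cache (LRU->MRU): [cat bat ram rat fox]
  23. access lime: MISS, evict cat. Cache (LRU->MRU): [bat ram rat fox lime]
  24. access rat: HIT. Cache (LRU->MRU): [bat ram fox lime rat]
  25. access fox: HIT. Cache (LRU->MRU): [bat ram lime rat fox]
  26. access fox: HIT. Cache (LRU->MRU): [bat ram lime rat fox]
  27. access fox: HIT. Cache (LRU->MRU): [bat ram lime rat fox]
  28. access fox: HIT. Cache (LRU->MRU): [bat ram lime rat fox]
  29. access plum: MISS, evict bat. Cache (LRU->MRU): [ram lime rat fox plum]
  30. access cat: MISS, evict ram. Cache (LRU->MRU): [lime rat fox plum cat]
  31. access rat: HIT. Cache (LRU->MRU): [lime fox plum cat rat]
  32. access rat: HIT. Cache (LRU->MRU): [lime fox plum cat rat]
  33. access fox: HIT. Cache (LRU->MRU): [lime plum cat rat fox]
Total: 20 hits, 13 misses, 8 evictions

Answer: cat fox lime plum rat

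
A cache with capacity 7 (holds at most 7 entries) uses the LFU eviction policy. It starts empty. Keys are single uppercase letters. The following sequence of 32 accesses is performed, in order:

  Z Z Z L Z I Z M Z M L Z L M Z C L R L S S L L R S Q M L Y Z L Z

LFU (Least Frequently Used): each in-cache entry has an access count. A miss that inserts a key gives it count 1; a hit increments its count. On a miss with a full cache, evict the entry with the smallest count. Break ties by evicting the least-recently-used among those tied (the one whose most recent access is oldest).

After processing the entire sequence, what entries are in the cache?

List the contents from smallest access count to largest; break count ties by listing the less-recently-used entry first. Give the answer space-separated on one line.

LFU simulation (capacity=7):
  1. access Z: MISS. Cache: [Z(c=1)]
  2. access Z: HIT, count now 2. Cache: [Z(c=2)]
  3. access Z: HIT, count now 3. Cache: [Z(c=3)]
  4. access L: MISS. Cache: [L(c=1) Z(c=3)]
  5. access Z: HIT, count now 4. Cache: [L(c=1) Z(c=4)]
  6. access I: MISS. Cache: [L(c=1) I(c=1) Z(c=4)]
  7. access Z: HIT, count now 5. Cache: [L(c=1) I(c=1) Z(c=5)]
  8. access M: MISS. Cache: [L(c=1) I(c=1) M(c=1) Z(c=5)]
  9. access Z: HIT, count now 6. Cache: [L(c=1) I(c=1) M(c=1) Z(c=6)]
  10. access M: HIT, count now 2. Cache: [L(c=1) I(c=1) M(c=2) Z(c=6)]
  11. access L: HIT, count now 2. Cache: [I(c=1) M(c=2) L(c=2) Z(c=6)]
  12. access Z: HIT, count now 7. Cache: [I(c=1) M(c=2) L(c=2) Z(c=7)]
  13. access L: HIT, count now 3. Cache: [I(c=1) M(c=2) L(c=3) Z(c=7)]
  14. access M: HIT, count now 3. Cache: [I(c=1) L(c=3) M(c=3) Z(c=7)]
  15. access Z: HIT, count now 8. Cache: [I(c=1) L(c=3) M(c=3) Z(c=8)]
  16. access C: MISS. Cache: [I(c=1) C(c=1) L(c=3) M(c=3) Z(c=8)]
  17. access L: HIT, count now 4. Cache: [I(c=1) C(c=1) M(c=3) L(c=4) Z(c=8)]
  18. access R: MISS. Cache: [I(c=1) C(c=1) R(c=1) M(c=3) L(c=4) Z(c=8)]
  19. access L: HIT, count now 5. Cache: [I(c=1) C(c=1) R(c=1) M(c=3) L(c=5) Z(c=8)]
  20. access S: MISS. Cache: [I(c=1) C(c=1) R(c=1) S(c=1) M(c=3) L(c=5) Z(c=8)]
  21. access S: HIT, count now 2. Cache: [I(c=1) C(c=1) R(c=1) S(c=2) M(c=3) L(c=5) Z(c=8)]
  22. access L: HIT, count now 6. Cache: [I(c=1) C(c=1) R(c=1) S(c=2) M(c=3) L(c=6) Z(c=8)]
  23. access L: HIT, count now 7. Cache: [I(c=1) C(c=1) R(c=1) S(c=2) M(c=3) L(c=7) Z(c=8)]
  24. access R: HIT, count now 2. Cache: [I(c=1) C(c=1) S(c=2) R(c=2) M(c=3) L(c=7) Z(c=8)]
  25. access S: HIT, count now 3. Cache: [I(c=1) C(c=1) R(c=2) M(c=3) S(c=3) L(c=7) Z(c=8)]
  26. access Q: MISS, evict I(c=1). Cache: [C(c=1) Q(c=1) R(c=2) M(c=3) S(c=3) L(c=7) Z(c=8)]
  27. access M: HIT, count now 4. Cache: [C(c=1) Q(c=1) R(c=2) S(c=3) M(c=4) L(c=7) Z(c=8)]
  28. access L: HIT, count now 8. Cache: [C(c=1) Q(c=1) R(c=2) S(c=3) M(c=4) Z(c=8) L(c=8)]
  29. access Y: MISS, evict C(c=1). Cache: [Q(c=1) Y(c=1) R(c=2) S(c=3) M(c=4) Z(c=8) L(c=8)]
  30. access Z: HIT, count now 9. Cache: [Q(c=1) Y(c=1) R(c=2) S(c=3) M(c=4) L(c=8) Z(c=9)]
  31. access L: HIT, count now 9. Cache: [Q(c=1) Y(c=1) R(c=2) S(c=3) M(c=4) Z(c=9) L(c=9)]
  32. access Z: HIT, count now 10. Cache: [Q(c=1) Y(c=1) R(c=2) S(c=3) M(c=4) L(c=9) Z(c=10)]
Total: 23 hits, 9 misses, 2 evictions

Answer: Q Y R S M L Z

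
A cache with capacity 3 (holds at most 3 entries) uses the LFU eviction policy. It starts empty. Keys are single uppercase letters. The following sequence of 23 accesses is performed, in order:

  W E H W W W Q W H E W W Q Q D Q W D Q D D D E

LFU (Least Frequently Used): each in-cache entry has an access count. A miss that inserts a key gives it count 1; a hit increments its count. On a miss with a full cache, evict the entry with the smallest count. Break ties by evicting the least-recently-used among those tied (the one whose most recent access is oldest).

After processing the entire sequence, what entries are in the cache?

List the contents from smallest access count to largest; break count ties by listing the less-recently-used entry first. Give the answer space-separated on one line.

LFU simulation (capacity=3):
  1. access W: MISS. Cache: [W(c=1)]
  2. access E: MISS. Cache: [W(c=1) E(c=1)]
  3. access H: MISS. Cache: [W(c=1) E(c=1) H(c=1)]
  4. access W: HIT, count now 2. Cache: [E(c=1) H(c=1) W(c=2)]
  5. access W: HIT, count now 3. Cache: [E(c=1) H(c=1) W(c=3)]
  6. access W: HIT, count now 4. Cache: [E(c=1) H(c=1) W(c=4)]
  7. access Q: MISS, evict E(c=1). Cache: [H(c=1) Q(c=1) W(c=4)]
  8. access W: HIT, count now 5. Cache: [H(c=1) Q(c=1) W(c=5)]
  9. access H: HIT, count now 2. Cache: [Q(c=1) H(c=2) W(c=5)]
  10. access E: MISS, evict Q(c=1). Cache: [E(c=1) H(c=2) W(c=5)]
  11. access W: HIT, count now 6. Cache: [E(c=1) H(c=2) W(c=6)]
  12. access W: HIT, count now 7. Cache: [E(c=1) H(c=2) W(c=7)]
  13. access Q: MISS, evict E(c=1). Cache: [Q(c=1) H(c=2) W(c=7)]
  14. access Q: HIT, count now 2. Cache: [H(c=2) Q(c=2) W(c=7)]
  15. access D: MISS, evict H(c=2). Cache: [D(c=1) Q(c=2) W(c=7)]
  16. access Q: HIT, count now 3. Cache: [D(c=1) Q(c=3) W(c=7)]
  17. access W: HIT, count now 8. Cache: [D(c=1) Q(c=3) W(c=8)]
  18. access D: HIT, count now 2. Cache: [D(c=2) Q(c=3) W(c=8)]
  19. access Q: HIT, count now 4. Cache: [D(c=2) Q(c=4) W(c=8)]
  20. access D: HIT, count now 3. Cache: [D(c=3) Q(c=4) W(c=8)]
  21. access D: HIT, count now 4. Cache: [Q(c=4) D(c=4) W(c=8)]
  22. access D: HIT, count now 5. Cache: [Q(c=4) D(c=5) W(c=8)]
  23. access E: MISS, evict Q(c=4). Cache: [E(c=1) D(c=5) W(c=8)]
Total: 15 hits, 8 misses, 5 evictions

Answer: E D W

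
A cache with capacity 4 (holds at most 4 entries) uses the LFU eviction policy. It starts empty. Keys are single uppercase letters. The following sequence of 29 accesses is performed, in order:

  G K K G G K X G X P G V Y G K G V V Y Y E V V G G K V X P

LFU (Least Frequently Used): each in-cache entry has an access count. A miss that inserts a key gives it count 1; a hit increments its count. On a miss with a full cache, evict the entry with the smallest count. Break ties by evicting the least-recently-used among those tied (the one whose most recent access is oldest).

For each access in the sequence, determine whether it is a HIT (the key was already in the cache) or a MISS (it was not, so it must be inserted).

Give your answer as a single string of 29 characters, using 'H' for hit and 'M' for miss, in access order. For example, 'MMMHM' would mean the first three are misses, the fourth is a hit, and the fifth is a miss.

Answer: MMHHHHMHHMHMMHHHMHMHMMHHHHHMM

Derivation:
LFU simulation (capacity=4):
  1. access G: MISS. Cache: [G(c=1)]
  2. access K: MISS. Cache: [G(c=1) K(c=1)]
  3. access K: HIT, count now 2. Cache: [G(c=1) K(c=2)]
  4. access G: HIT, count now 2. Cache: [K(c=2) G(c=2)]
  5. access G: HIT, count now 3. Cache: [K(c=2) G(c=3)]
  6. access K: HIT, count now 3. Cache: [G(c=3) K(c=3)]
  7. access X: MISS. Cache: [X(c=1) G(c=3) K(c=3)]
  8. access G: HIT, count now 4. Cache: [X(c=1) K(c=3) G(c=4)]
  9. access X: HIT, count now 2. Cache: [X(c=2) K(c=3) G(c=4)]
  10. access P: MISS. Cache: [P(c=1) X(c=2) K(c=3) G(c=4)]
  11. access G: HIT, count now 5. Cache: [P(c=1) X(c=2) K(c=3) G(c=5)]
  12. access V: MISS, evict P(c=1). Cache: [V(c=1) X(c=2) K(c=3) G(c=5)]
  13. access Y: MISS, evict V(c=1). Cache: [Y(c=1) X(c=2) K(c=3) G(c=5)]
  14. access G: HIT, count now 6. Cache: [Y(c=1) X(c=2) K(c=3) G(c=6)]
  15. access K: HIT, count now 4. Cache: [Y(c=1) X(c=2) K(c=4) G(c=6)]
  16. access G: HIT, count now 7. Cache: [Y(c=1) X(c=2) K(c=4) G(c=7)]
  17. access V: MISS, evict Y(c=1). Cache: [V(c=1) X(c=2) K(c=4) G(c=7)]
  18. access V: HIT, count now 2. Cache: [X(c=2) V(c=2) K(c=4) G(c=7)]
  19. access Y: MISS, evict X(c=2). Cache: [Y(c=1) V(c=2) K(c=4) G(c=7)]
  20. access Y: HIT, count now 2. Cache: [V(c=2) Y(c=2) K(c=4) G(c=7)]
  21. access E: MISS, evict V(c=2). Cache: [E(c=1) Y(c=2) K(c=4) G(c=7)]
  22. access V: MISS, evict E(c=1). Cache: [V(c=1) Y(c=2) K(c=4) G(c=7)]
  23. access V: HIT, count now 2. Cache: [Y(c=2) V(c=2) K(c=4) G(c=7)]
  24. access G: HIT, count now 8. Cache: [Y(c=2) V(c=2) K(c=4) G(c=8)]
  25. access G: HIT, count now 9. Cache: [Y(c=2) V(c=2) K(c=4) G(c=9)]
  26. access K: HIT, count now 5. Cache: [Y(c=2) V(c=2) K(c=5) G(c=9)]
  27. access V: HIT, count now 3. Cache: [Y(c=2) V(c=3) K(c=5) G(c=9)]
  28. access X: MISS, evict Y(c=2). Cache: [X(c=1) V(c=3) K(c=5) G(c=9)]
  29. access P: MISS, evict X(c=1). Cache: [P(c=1) V(c=3) K(c=5) G(c=9)]
Total: 17 hits, 12 misses, 8 evictions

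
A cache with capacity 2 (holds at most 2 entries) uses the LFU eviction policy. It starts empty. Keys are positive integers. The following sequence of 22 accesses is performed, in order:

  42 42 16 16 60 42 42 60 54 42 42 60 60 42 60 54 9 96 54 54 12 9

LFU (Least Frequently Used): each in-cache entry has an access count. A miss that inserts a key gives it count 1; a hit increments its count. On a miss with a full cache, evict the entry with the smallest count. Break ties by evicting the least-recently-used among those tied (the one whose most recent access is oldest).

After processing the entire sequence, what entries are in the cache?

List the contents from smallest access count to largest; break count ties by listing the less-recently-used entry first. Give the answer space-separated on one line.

LFU simulation (capacity=2):
  1. access 42: MISS. Cache: [42(c=1)]
  2. access 42: HIT, count now 2. Cache: [42(c=2)]
  3. access 16: MISS. Cache: [16(c=1) 42(c=2)]
  4. access 16: HIT, count now 2. Cache: [42(c=2) 16(c=2)]
  5. access 60: MISS, evict 42(c=2). Cache: [60(c=1) 16(c=2)]
  6. access 42: MISS, evict 60(c=1). Cache: [42(c=1) 16(c=2)]
  7. access 42: HIT, count now 2. Cache: [16(c=2) 42(c=2)]
  8. access 60: MISS, evict 16(c=2). Cache: [60(c=1) 42(c=2)]
  9. access 54: MISS, evict 60(c=1). Cache: [54(c=1) 42(c=2)]
  10. access 42: HIT, count now 3. Cache: [54(c=1) 42(c=3)]
  11. access 42: HIT, count now 4. Cache: [54(c=1) 42(c=4)]
  12. access 60: MISS, evict 54(c=1). Cache: [60(c=1) 42(c=4)]
  13. access 60: HIT, count now 2. Cache: [60(c=2) 42(c=4)]
  14. access 42: HIT, count now 5. Cache: [60(c=2) 42(c=5)]
  15. access 60: HIT, count now 3. Cache: [60(c=3) 42(c=5)]
  16. access 54: MISS, evict 60(c=3). Cache: [54(c=1) 42(c=5)]
  17. access 9: MISS, evict 54(c=1). Cache: [9(c=1) 42(c=5)]
  18. access 96: MISS, evict 9(c=1). Cache: [96(c=1) 42(c=5)]
  19. access 54: MISS, evict 96(c=1). Cache: [54(c=1) 42(c=5)]
  20. access 54: HIT, count now 2. Cache: [54(c=2) 42(c=5)]
  21. access 12: MISS, evict 54(c=2). Cache: [12(c=1) 42(c=5)]
  22. access 9: MISS, evict 12(c=1). Cache: [9(c=1) 42(c=5)]
Total: 9 hits, 13 misses, 11 evictions

Answer: 9 42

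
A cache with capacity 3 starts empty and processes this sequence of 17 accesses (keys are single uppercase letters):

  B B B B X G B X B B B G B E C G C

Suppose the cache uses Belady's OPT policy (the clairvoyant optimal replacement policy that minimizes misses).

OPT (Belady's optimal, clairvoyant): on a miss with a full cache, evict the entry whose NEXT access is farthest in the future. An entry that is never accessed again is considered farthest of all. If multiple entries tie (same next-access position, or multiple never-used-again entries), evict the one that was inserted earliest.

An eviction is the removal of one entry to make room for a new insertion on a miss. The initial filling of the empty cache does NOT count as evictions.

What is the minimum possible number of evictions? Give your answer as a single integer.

Answer: 2

Derivation:
OPT (Belady) simulation (capacity=3):
  1. access B: MISS. Cache: [B]
  2. access B: HIT. Next use of B: step 3. Cache: [B]
  3. access B: HIT. Next use of B: step 4. Cache: [B]
  4. access B: HIT. Next use of B: step 7. Cache: [B]
  5. access X: MISS. Cache: [B X]
  6. access G: MISS. Cache: [B X G]
  7. access B: HIT. Next use of B: step 9. Cache: [B X G]
  8. access X: HIT. Next use of X: never. Cache: [B X G]
  9. access B: HIT. Next use of B: step 10. Cache: [B X G]
  10. access B: HIT. Next use of B: step 11. Cache: [B X G]
  11. access B: HIT. Next use of B: step 13. Cache: [B X G]
  12. access G: HIT. Next use of G: step 16. Cache: [B X G]
  13. access B: HIT. Next use of B: never. Cache: [B X G]
  14. access E: MISS, evict B (next use: never). Cache: [X G E]
  15. access C: MISS, evict X (next use: never). Cache: [G E C]
  16. access G: HIT. Next use of G: never. Cache: [G E C]
  17. access C: HIT. Next use of C: never. Cache: [G E C]
Total: 12 hits, 5 misses, 2 evictions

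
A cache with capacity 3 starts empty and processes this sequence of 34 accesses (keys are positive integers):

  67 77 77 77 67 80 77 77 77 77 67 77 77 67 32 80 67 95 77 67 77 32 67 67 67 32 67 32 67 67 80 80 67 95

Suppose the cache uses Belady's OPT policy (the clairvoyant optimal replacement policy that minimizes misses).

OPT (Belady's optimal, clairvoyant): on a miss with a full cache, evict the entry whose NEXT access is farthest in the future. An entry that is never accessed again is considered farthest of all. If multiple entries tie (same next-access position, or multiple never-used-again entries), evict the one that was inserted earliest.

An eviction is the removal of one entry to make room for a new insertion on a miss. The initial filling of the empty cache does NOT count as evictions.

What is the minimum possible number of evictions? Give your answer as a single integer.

OPT (Belady) simulation (capacity=3):
  1. access 67: MISS. Cache: [67]
  2. access 77: MISS. Cache: [67 77]
  3. access 77: HIT. Next use of 77: step 4. Cache: [67 77]
  4. access 77: HIT. Next use of 77: step 7. Cache: [67 77]
  5. access 67: HIT. Next use of 67: step 11. Cache: [67 77]
  6. access 80: MISS. Cache: [67 77 80]
  7. access 77: HIT. Next use of 77: step 8. Cache: [67 77 80]
  8. access 77: HIT. Next use of 77: step 9. Cache: [67 77 80]
  9. access 77: HIT. Next use of 77: step 10. Cache: [67 77 80]
  10. access 77: HIT. Next use of 77: step 12. Cache: [67 77 80]
  11. access 67: HIT. Next use of 67: step 14. Cache: [67 77 80]
  12. access 77: HIT. Next use of 77: step 13. Cache: [67 77 80]
  13. access 77: HIT. Next use of 77: step 19. Cache: [67 77 80]
  14. access 67: HIT. Next use of 67: step 17. Cache: [67 77 80]
  15. access 32: MISS, evict 77 (next use: step 19). Cache: [67 80 32]
  16. access 80: HIT. Next use of 80: step 31. Cache: [67 80 32]
  17. access 67: HIT. Next use of 67: step 20. Cache: [67 80 32]
  18. access 95: MISS, evict 80 (next use: step 31). Cache: [67 32 95]
  19. access 77: MISS, evict 95 (next use: step 34). Cache: [67 32 77]
  20. access 67: HIT. Next use of 67: step 23. Cache: [67 32 77]
  21. access 77: HIT. Next use of 77: never. Cache: [67 32 77]
  22. access 32: HIT. Next use of 32: step 26. Cache: [67 32 77]
  23. access 67: HIT. Next use of 67: step 24. Cache: [67 32 77]
  24. access 67: HIT. Next use of 67: step 25. Cache: [67 32 77]
  25. access 67: HIT. Next use of 67: step 27. Cache: [67 32 77]
  26. access 32: HIT. Next use of 32: step 28. Cache: [67 32 77]
  27. access 67: HIT. Next use of 67: step 29. Cache: [67 32 77]
  28. access 32: HIT. Next use of 32: never. Cache: [67 32 77]
  29. access 67: HIT. Next use of 67: step 30. Cache: [67 32 77]
  30. access 67: HIT. Next use of 67: step 33. Cache: [67 32 77]
  31. access 80: MISS, evict 32 (next use: never). Cache: [67 77 80]
  32. access 80: HIT. Next use of 80: never. Cache: [67 77 80]
  33. access 67: HIT. Next use of 67: never. Cache: [67 77 80]
  34. access 95: MISS, evict 67 (next use: never). Cache: [77 80 95]
Total: 26 hits, 8 misses, 5 evictions

Answer: 5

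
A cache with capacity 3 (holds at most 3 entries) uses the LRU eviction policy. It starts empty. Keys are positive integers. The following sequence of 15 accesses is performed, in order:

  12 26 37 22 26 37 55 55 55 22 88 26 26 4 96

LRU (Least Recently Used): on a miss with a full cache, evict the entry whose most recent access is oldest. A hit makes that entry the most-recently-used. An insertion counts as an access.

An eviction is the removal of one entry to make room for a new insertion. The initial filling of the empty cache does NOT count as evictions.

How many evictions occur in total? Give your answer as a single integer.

LRU simulation (capacity=3):
  1. access 12: MISS. Cache (LRU->MRU): [12]
  2. access 26: MISS. Cache (LRU->MRU): [12 26]
  3. access 37: MISS. Cache (LRU->MRU): [12 26 37]
  4. access 22: MISS, evict 12. Cache (LRU->MRU): [26 37 22]
  5. access 26: HIT. Cache (LRU->MRU): [37 22 26]
  6. access 37: HIT. Cache (LRU->MRU): [22 26 37]
  7. access 55: MISS, evict 22. Cache (LRU->MRU): [26 37 55]
  8. access 55: HIT. Cache (LRU->MRU): [26 37 55]
  9. access 55: HIT. Cache (LRU->MRU): [26 37 55]
  10. access 22: MISS, evict 26. Cache (LRU->MRU): [37 55 22]
  11. access 88: MISS, evict 37. Cache (LRU->MRU): [55 22 88]
  12. access 26: MISS, evict 55. Cache (LRU->MRU): [22 88 26]
  13. access 26: HIT. Cache (LRU->MRU): [22 88 26]
  14. access 4: MISS, evict 22. Cache (LRU->MRU): [88 26 4]
  15. access 96: MISS, evict 88. Cache (LRU->MRU): [26 4 96]
Total: 5 hits, 10 misses, 7 evictions

Answer: 7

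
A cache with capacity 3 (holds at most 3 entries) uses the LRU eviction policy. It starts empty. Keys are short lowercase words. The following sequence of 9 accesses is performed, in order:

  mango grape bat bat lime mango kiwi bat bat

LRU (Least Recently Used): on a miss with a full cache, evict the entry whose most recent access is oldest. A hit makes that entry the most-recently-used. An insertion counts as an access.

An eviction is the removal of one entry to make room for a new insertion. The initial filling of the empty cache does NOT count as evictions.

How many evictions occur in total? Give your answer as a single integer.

LRU simulation (capacity=3):
  1. access mango: MISS. Cache (LRU->MRU): [mango]
  2. access grape: MISS. Cache (LRU->MRU): [mango grape]
  3. access bat: MISS. Cache (LRU->MRU): [mango grape bat]
  4. access bat: HIT. Cache (LRU->MRU): [mango grape bat]
  5. access lime: MISS, evict mango. Cache (LRU->MRU): [grape bat lime]
  6. access mango: MISS, evict grape. Cache (LRU->MRU): [bat lime mango]
  7. access kiwi: MISS, evict bat. Cache (LRU->MRU): [lime mango kiwi]
  8. access bat: MISS, evict lime. Cache (LRU->MRU): [mango kiwi bat]
  9. access bat: HIT. Cache (LRU->MRU): [mango kiwi bat]
Total: 2 hits, 7 misses, 4 evictions

Answer: 4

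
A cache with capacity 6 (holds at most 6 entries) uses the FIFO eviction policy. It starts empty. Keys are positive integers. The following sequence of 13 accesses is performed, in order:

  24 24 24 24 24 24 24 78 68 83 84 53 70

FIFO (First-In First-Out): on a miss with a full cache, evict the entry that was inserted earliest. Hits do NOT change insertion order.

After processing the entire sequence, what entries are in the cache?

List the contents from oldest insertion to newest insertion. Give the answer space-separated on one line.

Answer: 78 68 83 84 53 70

Derivation:
FIFO simulation (capacity=6):
  1. access 24: MISS. Cache (old->new): [24]
  2. access 24: HIT. Cache (old->new): [24]
  3. access 24: HIT. Cache (old->new): [24]
  4. access 24: HIT. Cache (old->new): [24]
  5. access 24: HIT. Cache (old->new): [24]
  6. access 24: HIT. Cache (old->new): [24]
  7. access 24: HIT. Cache (old->new): [24]
  8. access 78: MISS. Cache (old->new): [24 78]
  9. access 68: MISS. Cache (old->new): [24 78 68]
  10. access 83: MISS. Cache (old->new): [24 78 68 83]
  11. access 84: MISS. Cache (old->new): [24 78 68 83 84]
  12. access 53: MISS. Cache (old->new): [24 78 68 83 84 53]
  13. access 70: MISS, evict 24. Cache (old->new): [78 68 83 84 53 70]
Total: 6 hits, 7 misses, 1 evictions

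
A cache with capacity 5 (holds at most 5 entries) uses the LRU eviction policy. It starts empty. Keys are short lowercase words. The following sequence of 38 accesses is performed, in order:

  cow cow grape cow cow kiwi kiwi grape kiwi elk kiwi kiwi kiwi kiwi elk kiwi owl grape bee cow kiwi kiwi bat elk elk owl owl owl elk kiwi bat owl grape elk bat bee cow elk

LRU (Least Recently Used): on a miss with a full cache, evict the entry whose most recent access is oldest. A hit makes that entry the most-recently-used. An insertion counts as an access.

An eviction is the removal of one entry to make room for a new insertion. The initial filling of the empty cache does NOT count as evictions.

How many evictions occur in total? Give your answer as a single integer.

Answer: 8

Derivation:
LRU simulation (capacity=5):
  1. access cow: MISS. Cache (LRU->MRU): [cow]
  2. access cow: HIT. Cache (LRU->MRU): [cow]
  3. access grape: MISS. Cache (LRU->MRU): [cow grape]
  4. access cow: HIT. Cache (LRU->MRU): [grape cow]
  5. access cow: HIT. Cache (LRU->MRU): [grape cow]
  6. access kiwi: MISS. Cache (LRU->MRU): [grape cow kiwi]
  7. access kiwi: HIT. Cache (LRU->MRU): [grape cow kiwi]
  8. access grape: HIT. Cache (LRU->MRU): [cow kiwi grape]
  9. access kiwi: HIT. Cache (LRU->MRU): [cow grape kiwi]
  10. access elk: MISS. Cache (LRU->MRU): [cow grape kiwi elk]
  11. access kiwi: HIT. Cache (LRU->MRU): [cow grape elk kiwi]
  12. access kiwi: HIT. Cache (LRU->MRU): [cow grape elk kiwi]
  13. access kiwi: HIT. Cache (LRU->MRU): [cow grape elk kiwi]
  14. access kiwi: HIT. Cache (LRU->MRU): [cow grape elk kiwi]
  15. access elk: HIT. Cache (LRU->MRU): [cow grape kiwi elk]
  16. access kiwi: HIT. Cache (LRU->MRU): [cow grape elk kiwi]
  17. access owl: MISS. Cache (LRU->MRU): [cow grape elk kiwi owl]
  18. access grape: HIT. Cache (LRU->MRU): [cow elk kiwi owl grape]
  19. access bee: MISS, evict cow. Cache (LRU->MRU): [elk kiwi owl grape bee]
  20. access cow: MISS, evict elk. Cache (LRU->MRU): [kiwi owl grape bee cow]
  21. access kiwi: HIT. Cache (LRU->MRU): [owl grape bee cow kiwi]
  22. access kiwi: HIT. Cache (LRU->MRU): [owl grape bee cow kiwi]
  23. access bat: MISS, evict owl. Cache (LRU->MRU): [grape bee cow kiwi bat]
  24. access elk: MISS, evict grape. Cache (LRU->MRU): [bee cow kiwi bat elk]
  25. access elk: HIT. Cache (LRU->MRU): [bee cow kiwi bat elk]
  26. access owl: MISS, evict bee. Cache (LRU->MRU): [cow kiwi bat elk owl]
  27. access owl: HIT. Cache (LRU->MRU): [cow kiwi bat elk owl]
  28. access owl: HIT. Cache (LRU->MRU): [cow kiwi bat elk owl]
  29. access elk: HIT. Cache (LRU->MRU): [cow kiwi bat owl elk]
  30. access kiwi: HIT. Cache (LRU->MRU): [cow bat owl elk kiwi]
  31. access bat: HIT. Cache (LRU->MRU): [cow owl elk kiwi bat]
  32. access owl: HIT. Cache (LRU->MRU): [cow elk kiwi bat owl]
  33. access grape: MISS, evict cow. Cache (LRU->MRU): [elk kiwi bat owl grape]
  34. access elk: HIT. Cache (LRU->MRU): [kiwi bat owl grape elk]
  35. access bat: HIT. Cache (LRU->MRU): [kiwi owl grape elk bat]
  36. access bee: MISS, evict kiwi. Cache (LRU->MRU): [owl grape elk bat bee]
  37. access cow: MISS, evict owl. Cache (LRU->MRU): [grape elk bat bee cow]
  38. access elk: HIT. Cache (LRU->MRU): [grape bat bee cow elk]
Total: 25 hits, 13 misses, 8 evictions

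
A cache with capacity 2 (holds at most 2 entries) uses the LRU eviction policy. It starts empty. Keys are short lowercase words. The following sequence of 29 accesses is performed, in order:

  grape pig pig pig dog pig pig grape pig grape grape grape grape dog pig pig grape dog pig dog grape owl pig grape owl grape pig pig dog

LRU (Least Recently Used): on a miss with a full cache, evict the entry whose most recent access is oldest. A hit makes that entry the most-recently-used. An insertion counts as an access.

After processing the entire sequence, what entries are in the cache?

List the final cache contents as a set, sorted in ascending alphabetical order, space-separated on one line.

Answer: dog pig

Derivation:
LRU simulation (capacity=2):
  1. access grape: MISS. Cache (LRU->MRU): [grape]
  2. access pig: MISS. Cache (LRU->MRU): [grape pig]
  3. access pig: HIT. Cache (LRU->MRU): [grape pig]
  4. access pig: HIT. Cache (LRU->MRU): [grape pig]
  5. access dog: MISS, evict grape. Cache (LRU->MRU): [pig dog]
  6. access pig: HIT. Cache (LRU->MRU): [dog pig]
  7. access pig: HIT. Cache (LRU->MRU): [dog pig]
  8. access grape: MISS, evict dog. Cache (LRU->MRU): [pig grape]
  9. access pig: HIT. Cache (LRU->MRU): [grape pig]
  10. access grape: HIT. Cache (LRU->MRU): [pig grape]
  11. access grape: HIT. Cache (LRU->MRU): [pig grape]
  12. access grape: HIT. Cache (LRU->MRU): [pig grape]
  13. access grape: HIT. Cache (LRU->MRU): [pig grape]
  14. access dog: MISS, evict pig. Cache (LRU->MRU): [grape dog]
  15. access pig: MISS, evict grape. Cache (LRU->MRU): [dog pig]
  16. access pig: HIT. Cache (LRU->MRU): [dog pig]
  17. access grape: MISS, evict dog. Cache (LRU->MRU): [pig grape]
  18. access dog: MISS, evict pig. Cache (LRU->MRU): [grape dog]
  19. access pig: MISS, evict grape. Cache (LRU->MRU): [dog pig]
  20. access dog: HIT. Cache (LRU->MRU): [pig dog]
  21. access grape: MISS, evict pig. Cache (LRU->MRU): [dog grape]
  22. access owl: MISS, evict dog. Cache (LRU->MRU): [grape owl]
  23. access pig: MISS, evict grape. Cache (LRU->MRU): [owl pig]
  24. access grape: MISS, evict owl. Cache (LRU->MRU): [pig grape]
  25. access owl: MISS, evict pig. Cache (LRU->MRU): [grape owl]
  26. access grape: HIT. Cache (LRU->MRU): [owl grape]
  27. access pig: MISS, evict owl. Cache (LRU->MRU): [grape pig]
  28. access pig: HIT. Cache (LRU->MRU): [grape pig]
  29. access dog: MISS, evict grape. Cache (LRU->MRU): [pig dog]
Total: 13 hits, 16 misses, 14 evictions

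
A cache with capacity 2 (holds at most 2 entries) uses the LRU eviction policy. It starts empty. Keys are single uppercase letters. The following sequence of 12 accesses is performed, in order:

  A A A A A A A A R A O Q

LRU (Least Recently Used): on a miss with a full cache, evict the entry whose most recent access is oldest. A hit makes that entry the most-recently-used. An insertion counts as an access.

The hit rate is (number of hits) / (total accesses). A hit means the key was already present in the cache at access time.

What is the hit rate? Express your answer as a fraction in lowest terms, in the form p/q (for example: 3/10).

LRU simulation (capacity=2):
  1. access A: MISS. Cache (LRU->MRU): [A]
  2. access A: HIT. Cache (LRU->MRU): [A]
  3. access A: HIT. Cache (LRU->MRU): [A]
  4. access A: HIT. Cache (LRU->MRU): [A]
  5. access A: HIT. Cache (LRU->MRU): [A]
  6. access A: HIT. Cache (LRU->MRU): [A]
  7. access A: HIT. Cache (LRU->MRU): [A]
  8. access A: HIT. Cache (LRU->MRU): [A]
  9. access R: MISS. Cache (LRU->MRU): [A R]
  10. access A: HIT. Cache (LRU->MRU): [R A]
  11. access O: MISS, evict R. Cache (LRU->MRU): [A O]
  12. access Q: MISS, evict A. Cache (LRU->MRU): [O Q]
Total: 8 hits, 4 misses, 2 evictions

Hit rate = 8/12 = 2/3

Answer: 2/3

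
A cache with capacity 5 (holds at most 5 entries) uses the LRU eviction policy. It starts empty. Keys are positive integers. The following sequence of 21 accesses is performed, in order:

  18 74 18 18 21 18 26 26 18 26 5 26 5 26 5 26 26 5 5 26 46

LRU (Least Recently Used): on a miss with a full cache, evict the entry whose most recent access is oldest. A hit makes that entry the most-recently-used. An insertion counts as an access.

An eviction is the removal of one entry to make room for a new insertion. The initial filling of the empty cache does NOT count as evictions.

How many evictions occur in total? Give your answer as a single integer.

Answer: 1

Derivation:
LRU simulation (capacity=5):
  1. access 18: MISS. Cache (LRU->MRU): [18]
  2. access 74: MISS. Cache (LRU->MRU): [18 74]
  3. access 18: HIT. Cache (LRU->MRU): [74 18]
  4. access 18: HIT. Cache (LRU->MRU): [74 18]
  5. access 21: MISS. Cache (LRU->MRU): [74 18 21]
  6. access 18: HIT. Cache (LRU->MRU): [74 21 18]
  7. access 26: MISS. Cache (LRU->MRU): [74 21 18 26]
  8. access 26: HIT. Cache (LRU->MRU): [74 21 18 26]
  9. access 18: HIT. Cache (LRU->MRU): [74 21 26 18]
  10. access 26: HIT. Cache (LRU->MRU): [74 21 18 26]
  11. access 5: MISS. Cache (LRU->MRU): [74 21 18 26 5]
  12. access 26: HIT. Cache (LRU->MRU): [74 21 18 5 26]
  13. access 5: HIT. Cache (LRU->MRU): [74 21 18 26 5]
  14. access 26: HIT. Cache (LRU->MRU): [74 21 18 5 26]
  15. access 5: HIT. Cache (LRU->MRU): [74 21 18 26 5]
  16. access 26: HIT. Cache (LRU->MRU): [74 21 18 5 26]
  17. access 26: HIT. Cache (LRU->MRU): [74 21 18 5 26]
  18. access 5: HIT. Cache (LRU->MRU): [74 21 18 26 5]
  19. access 5: HIT. Cache (LRU->MRU): [74 21 18 26 5]
  20. access 26: HIT. Cache (LRU->MRU): [74 21 18 5 26]
  21. access 46: MISS, evict 74. Cache (LRU->MRU): [21 18 5 26 46]
Total: 15 hits, 6 misses, 1 evictions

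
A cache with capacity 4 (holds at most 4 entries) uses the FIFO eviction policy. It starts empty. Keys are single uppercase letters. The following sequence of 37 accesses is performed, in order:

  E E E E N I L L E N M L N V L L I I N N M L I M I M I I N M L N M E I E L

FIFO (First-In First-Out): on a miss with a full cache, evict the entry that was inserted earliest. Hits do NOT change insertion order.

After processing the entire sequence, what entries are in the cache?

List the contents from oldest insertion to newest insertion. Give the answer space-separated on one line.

FIFO simulation (capacity=4):
  1. access E: MISS. Cache (old->new): [E]
  2. access E: HIT. Cache (old->new): [E]
  3. access E: HIT. Cache (old->new): [E]
  4. access E: HIT. Cache (old->new): [E]
  5. access N: MISS. Cache (old->new): [E N]
  6. access I: MISS. Cache (old->new): [E N I]
  7. access L: MISS. Cache (old->new): [E N I L]
  8. access L: HIT. Cache (old->new): [E N I L]
  9. access E: HIT. Cache (old->new): [E N I L]
  10. access N: HIT. Cache (old->new): [E N I L]
  11. access M: MISS, evict E. Cache (old->new): [N I L M]
  12. access L: HIT. Cache (old->new): [N I L M]
  13. access N: HIT. Cache (old->new): [N I L M]
  14. access V: MISS, evict N. Cache (old->new): [I L M V]
  15. access L: HIT. Cache (old->new): [I L M V]
  16. access L: HIT. Cache (old->new): [I L M V]
  17. access I: HIT. Cache (old->new): [I L M V]
  18. access I: HIT. Cache (old->new): [I L M V]
  19. access N: MISS, evict I. Cache (old->new): [L M V N]
  20. access N: HIT. Cache (old->new): [L M V N]
  21. access M: HIT. Cache (old->new): [L M V N]
  22. access L: HIT. Cache (old->new): [L M V N]
  23. access I: MISS, evict L. Cache (old->new): [M V N I]
  24. access M: HIT. Cache (old->new): [M V N I]
  25. access I: HIT. Cache (old->new): [M V N I]
  26. access M: HIT. Cache (old->new): [M V N I]
  27. access I: HIT. Cache (old->new): [M V N I]
  28. access I: HIT. Cache (old->new): [M V N I]
  29. access N: HIT. Cache (old->new): [M V N I]
  30. access M: HIT. Cache (old->new): [M V N I]
  31. access L: MISS, evict M. Cache (old->new): [V N I L]
  32. access N: HIT. Cache (old->new): [V N I L]
  33. access M: MISS, evict V. Cache (old->new): [N I L M]
  34. access E: MISS, evict N. Cache (old->new): [I L M E]
  35. access I: HIT. Cache (old->new): [I L M E]
  36. access E: HIT. Cache (old->new): [I L M E]
  37. access L: HIT. Cache (old->new): [I L M E]
Total: 26 hits, 11 misses, 7 evictions

Answer: I L M E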